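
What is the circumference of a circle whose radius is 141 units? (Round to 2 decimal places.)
Circumference = 2 * pi * r
Circumference = 2 * pi * 141
Circumference = 885.93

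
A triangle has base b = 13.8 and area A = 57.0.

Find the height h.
A = ½bh  →  h = 2A/b
h = 2·57.0/13.8 = 8.261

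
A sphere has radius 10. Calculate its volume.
Volume = (4/3) * pi * r³
Volume = (4/3) * pi * 10³
Volume = (4/3) * pi * 1000
Volume = 4188.79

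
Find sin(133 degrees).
sin(133 degrees) = 0.7314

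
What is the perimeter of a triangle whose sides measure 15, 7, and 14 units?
Perimeter = sum of all sides
Perimeter = 15 + 7 + 14
Perimeter = 36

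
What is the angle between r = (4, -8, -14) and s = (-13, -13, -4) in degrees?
r·s = 108, |r|² = 276, |s|² = 354
cos θ = 108/√97704 ≈ 0.3455
θ ≈ 69.79°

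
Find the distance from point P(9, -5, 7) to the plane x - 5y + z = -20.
d = |1(9) + (-5)(-5) + 1(7) - (-20)| / √(1² + (-5)² + 1²) = 61/√27 = 11.74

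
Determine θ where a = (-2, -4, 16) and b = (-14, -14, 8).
a·b = 212, |a|² = 276, |b|² = 456
cos θ = 212/√125856 ≈ 0.5976
θ ≈ 53.3°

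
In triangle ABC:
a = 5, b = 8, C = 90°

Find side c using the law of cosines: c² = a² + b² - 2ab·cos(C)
c² = 5² + 8² - 2·5·8·cos(90°)
c² = 25 + 64 - 80·0.0000 = 89
c = √89 = 9.434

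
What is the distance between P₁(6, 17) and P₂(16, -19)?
Using the distance formula: d = sqrt((x₂-x₁)² + (y₂-y₁)²)
dx = 16 - 6 = 10
dy = (-19) - 17 = -36
d = sqrt(10² + (-36)²) = sqrt(100 + 1296) = sqrt(1396) = 37.36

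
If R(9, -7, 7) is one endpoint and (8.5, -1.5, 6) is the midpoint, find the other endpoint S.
S = (2×8.5 - 9, 2×(-1.5) - (-7), 2×6 - 7) = (8, 4, 5)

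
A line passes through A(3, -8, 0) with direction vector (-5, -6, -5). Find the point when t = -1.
P(-1) = (3 + (-5)(-1), -8 + (-6)(-1), 0 + (-5)(-1)) = (8, -2, 5)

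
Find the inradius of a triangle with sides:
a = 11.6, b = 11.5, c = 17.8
s = (a+b+c)/2 = (11.6+11.5+17.8)/2 = 20.45
Area = √(s(s-a)(s-b)(s-c)) = √(20.45·8.85·8.95·2.65) = 65.5168
r = Area/s = 65.5168/20.45 = 3.204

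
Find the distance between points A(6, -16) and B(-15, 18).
Using the distance formula: d = sqrt((x₂-x₁)² + (y₂-y₁)²)
dx = (-15) - 6 = -21
dy = 18 - (-16) = 34
d = sqrt((-21)² + 34²) = sqrt(441 + 1156) = sqrt(1597) = 39.96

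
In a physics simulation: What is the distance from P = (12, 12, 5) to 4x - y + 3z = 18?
d = |4(12) + (-1)(12) + 3(5) - (18)| / √(4² + (-1)² + 3²) = 33/√26 = 6.472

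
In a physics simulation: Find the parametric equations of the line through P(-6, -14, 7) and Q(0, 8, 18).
Direction vector d = Q - P = (6, 22, 11)
x = -6 + 6t, y = -14 + 22t, z = 7 + 11t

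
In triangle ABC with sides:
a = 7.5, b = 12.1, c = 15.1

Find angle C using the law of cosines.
cos(C) = (a² + b² - c²)/(2ab)
cos(C) = (7.5² + 12.1² - 15.1²)/(2·7.5·12.1) = -25.35/181.5 = -0.139669
C = arccos(-0.139669) = 98.03°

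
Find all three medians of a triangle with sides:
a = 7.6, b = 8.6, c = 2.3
Using m_x = ½√(2y² + 2z² - x²):
m_a = ½√(2·8.6² + 2·2.3² - 7.6²) = ½√100.74 = 5.018
m_b = ½√(2·7.6² + 2·2.3² - 8.6²) = ½√52.14 = 3.61
m_c = ½√(2·7.6² + 2·8.6² - 2.3²) = ½√258.15 = 8.034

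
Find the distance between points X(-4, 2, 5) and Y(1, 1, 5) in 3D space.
d = √[(5)² + (-1)² + (0)²] = √26 = 5.099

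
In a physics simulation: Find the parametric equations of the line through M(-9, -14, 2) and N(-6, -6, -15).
Direction vector d = N - M = (3, 8, -17)
x = -9 + 3t, y = -14 + 8t, z = 2 - 17t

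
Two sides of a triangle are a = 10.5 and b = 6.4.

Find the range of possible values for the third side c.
By the triangle inequality: |a - b| < c < a + b
|10.5 - 6.4| < c < 10.5 + 6.4
4.1 < c < 16.9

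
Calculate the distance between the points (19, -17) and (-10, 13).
Using the distance formula: d = sqrt((x₂-x₁)² + (y₂-y₁)²)
dx = (-10) - 19 = -29
dy = 13 - (-17) = 30
d = sqrt((-29)² + 30²) = sqrt(841 + 900) = sqrt(1741) = 41.73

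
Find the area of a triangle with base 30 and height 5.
Area = (1/2) * base * height
Area = (1/2) * 30 * 5
Area = 75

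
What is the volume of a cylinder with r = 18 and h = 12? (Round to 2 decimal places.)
Volume = pi * r² * h
Volume = pi * 18² * 12
Volume = pi * 324 * 12
Volume = pi * 3888
Volume = 12214.51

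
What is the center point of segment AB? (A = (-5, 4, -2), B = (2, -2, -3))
Midpoint = ((-5+2)/2, (4-2)/2, (-2-3)/2) = (-1.5, 1, -2.5)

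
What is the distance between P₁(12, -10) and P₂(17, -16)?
Using the distance formula: d = sqrt((x₂-x₁)² + (y₂-y₁)²)
dx = 17 - 12 = 5
dy = (-16) - (-10) = -6
d = sqrt(5² + (-6)²) = sqrt(25 + 36) = sqrt(61) = 7.81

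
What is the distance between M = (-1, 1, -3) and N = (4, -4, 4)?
d = √[(5)² + (-5)² + (7)²] = √99 = 9.95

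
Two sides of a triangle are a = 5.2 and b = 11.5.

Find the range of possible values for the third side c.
By the triangle inequality: |a - b| < c < a + b
|5.2 - 11.5| < c < 5.2 + 11.5
6.3 < c < 16.7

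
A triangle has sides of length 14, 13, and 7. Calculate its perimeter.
Perimeter = sum of all sides
Perimeter = 14 + 13 + 7
Perimeter = 34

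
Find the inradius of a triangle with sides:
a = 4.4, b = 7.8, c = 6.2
s = (a+b+c)/2 = (4.4+7.8+6.2)/2 = 9.2
Area = √(s(s-a)(s-b)(s-c)) = √(9.2·4.8·1.4·3) = 13.6188
r = Area/s = 13.6188/9.2 = 1.48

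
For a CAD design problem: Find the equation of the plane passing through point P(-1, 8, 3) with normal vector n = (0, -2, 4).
d = n·P = (0)(-1) + (-2)(8) + (4)(3) = -4
Plane: -2y + 4z = -4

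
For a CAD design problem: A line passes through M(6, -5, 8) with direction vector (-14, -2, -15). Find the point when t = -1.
P(-1) = (6 + (-14)(-1), -5 + (-2)(-1), 8 + (-15)(-1)) = (20, -3, 23)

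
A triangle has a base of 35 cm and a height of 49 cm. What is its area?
Area = (1/2) * base * height
Area = (1/2) * 35 * 49
Area = 857.50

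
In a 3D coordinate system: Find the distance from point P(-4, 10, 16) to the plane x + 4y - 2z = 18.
d = |1(-4) + 4(10) + (-2)(16) - (18)| / √(1² + 4² + (-2)²) = 14/√21 = 3.055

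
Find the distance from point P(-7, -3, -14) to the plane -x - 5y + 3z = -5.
d = |(-1)(-7) + (-5)(-3) + 3(-14) - (-5)| / √((-1)² + (-5)² + 3²) = 15/√35 = 2.535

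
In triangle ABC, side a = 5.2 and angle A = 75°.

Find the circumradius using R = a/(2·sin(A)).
R = a/(2·sin(A)) = 5.2/(2·sin(75°))
R = 5.2/(2·0.965926) = 5.2/1.931852 = 2.692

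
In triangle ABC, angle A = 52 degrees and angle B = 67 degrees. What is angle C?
Sum of angles in a triangle = 180 degrees
Third angle = 180 - 52 - 67
Third angle = 61 degrees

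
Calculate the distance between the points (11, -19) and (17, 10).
Using the distance formula: d = sqrt((x₂-x₁)² + (y₂-y₁)²)
dx = 17 - 11 = 6
dy = 10 - (-19) = 29
d = sqrt(6² + 29²) = sqrt(36 + 841) = sqrt(877) = 29.61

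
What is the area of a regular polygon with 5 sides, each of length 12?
For a regular 5-gon with side length s = 12:
Apothem a = s / (2*tan(pi/5)) = 12 / (2*tan(pi/5)) ≈ 8.2583
Perimeter P = 5 * 12 = 60
Area = (1/2) * P * a = (1/2) * 60 * 8.2583 = 247.75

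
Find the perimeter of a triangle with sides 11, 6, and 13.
Perimeter = sum of all sides
Perimeter = 11 + 6 + 13
Perimeter = 30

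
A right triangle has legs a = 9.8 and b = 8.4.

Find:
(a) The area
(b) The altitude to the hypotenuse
(a) Area = ½ab = ½·9.8·8.4 = 41.16
(b) Hypotenuse c = √(9.8² + 8.4²) = √166.6 = 12.9074
    Area = ½·c·h_c  →  h_c = 2·Area/c = 2·41.16/12.9074 = 6.378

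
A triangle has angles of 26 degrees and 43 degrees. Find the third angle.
Sum of angles in a triangle = 180 degrees
Third angle = 180 - 26 - 43
Third angle = 111 degrees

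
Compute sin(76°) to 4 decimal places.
sin(76 degrees) = 0.9703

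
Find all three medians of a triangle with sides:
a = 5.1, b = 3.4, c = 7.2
Using m_x = ½√(2y² + 2z² - x²):
m_a = ½√(2·3.4² + 2·7.2² - 5.1²) = ½√100.79 = 5.02
m_b = ½√(2·5.1² + 2·7.2² - 3.4²) = ½√144.14 = 6.003
m_c = ½√(2·5.1² + 2·3.4² - 7.2²) = ½√23.3 = 2.414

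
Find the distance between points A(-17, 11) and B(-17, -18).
Using the distance formula: d = sqrt((x₂-x₁)² + (y₂-y₁)²)
dx = (-17) - (-17) = 0
dy = (-18) - 11 = -29
d = sqrt(0² + (-29)²) = sqrt(0 + 841) = sqrt(841) = 29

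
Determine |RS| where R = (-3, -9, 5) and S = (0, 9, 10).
d = √[(3)² + (18)² + (5)²] = √358 = 18.92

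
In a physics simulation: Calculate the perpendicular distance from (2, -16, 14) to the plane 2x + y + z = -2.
d = |2(2) + 1(-16) + 1(14) - (-2)| / √(2² + 1² + 1²) = 4/√6 = 1.633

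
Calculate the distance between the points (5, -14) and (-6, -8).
Using the distance formula: d = sqrt((x₂-x₁)² + (y₂-y₁)²)
dx = (-6) - 5 = -11
dy = (-8) - (-14) = 6
d = sqrt((-11)² + 6²) = sqrt(121 + 36) = sqrt(157) = 12.53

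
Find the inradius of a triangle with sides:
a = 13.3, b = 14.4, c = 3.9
s = (a+b+c)/2 = (13.3+14.4+3.9)/2 = 15.8
Area = √(s(s-a)(s-b)(s-c)) = √(15.8·2.5·1.4·11.9) = 25.6529
r = Area/s = 25.6529/15.8 = 1.624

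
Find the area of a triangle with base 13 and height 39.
Area = (1/2) * base * height
Area = (1/2) * 13 * 39
Area = 253.50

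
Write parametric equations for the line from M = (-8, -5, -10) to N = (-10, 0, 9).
Direction vector d = N - M = (-2, 5, 19)
x = -8 - 2t, y = -5 + 5t, z = -10 + 19t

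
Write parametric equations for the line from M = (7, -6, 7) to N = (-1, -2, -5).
Direction vector d = N - M = (-8, 4, -12)
x = 7 - 8t, y = -6 + 4t, z = 7 - 12t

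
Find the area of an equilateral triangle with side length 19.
Area = (sqrt(3)/4) * s²
Area = (sqrt(3)/4) * 19²
Area = (sqrt(3)/4) * 361
Area = 156.32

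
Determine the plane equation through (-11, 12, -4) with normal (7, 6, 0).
d = n·P = (7)(-11) + (6)(12) + (0)(-4) = -5
Plane: 7x + 6y = -5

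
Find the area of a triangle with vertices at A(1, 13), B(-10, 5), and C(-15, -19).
Using the coordinate formula: Area = (1/2)|x₁(y₂-y₃) + x₂(y₃-y₁) + x₃(y₁-y₂)|
Area = (1/2)|1(5-(-19)) + (-10)((-19)-13) + (-15)(13-5)|
Area = (1/2)|1*24 + (-10)*(-32) + (-15)*8|
Area = (1/2)|24 + 320 + (-120)|
Area = (1/2)*224 = 112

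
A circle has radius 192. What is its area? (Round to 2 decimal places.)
Area = pi * r²
Area = pi * 192²
Area = pi * 36864
Area = 115811.67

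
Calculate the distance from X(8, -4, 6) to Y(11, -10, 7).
d = √[(3)² + (-6)² + (1)²] = √46 = 6.782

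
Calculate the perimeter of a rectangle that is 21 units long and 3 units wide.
Perimeter = 2 * (length + width)
Perimeter = 2 * (21 + 3)
Perimeter = 2 * 24
Perimeter = 48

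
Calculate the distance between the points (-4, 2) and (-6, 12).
Using the distance formula: d = sqrt((x₂-x₁)² + (y₂-y₁)²)
dx = (-6) - (-4) = -2
dy = 12 - 2 = 10
d = sqrt((-2)² + 10²) = sqrt(4 + 100) = sqrt(104) = 10.20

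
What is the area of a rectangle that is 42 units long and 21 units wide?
Area = length * width
Area = 42 * 21
Area = 882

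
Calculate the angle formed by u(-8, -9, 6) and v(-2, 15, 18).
u·v = -11, |u|² = 181, |v|² = 553
cos θ = -11/√100093 ≈ -0.03477
θ ≈ 91.99°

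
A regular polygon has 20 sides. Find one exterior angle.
Exterior angle of a regular n-gon = 360/n
Exterior angle = 360/20
Exterior angle = 18 degrees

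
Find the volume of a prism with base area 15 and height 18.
Volume = base area * height
Volume = 15 * 18
Volume = 270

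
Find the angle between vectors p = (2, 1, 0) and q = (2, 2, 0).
p·q = 6, |p|² = 5, |q|² = 8
cos θ = 6/√40 ≈ 0.9487
θ ≈ 18.43°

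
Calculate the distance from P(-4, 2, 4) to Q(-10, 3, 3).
d = √[(-6)² + (1)² + (-1)²] = √38 = 6.164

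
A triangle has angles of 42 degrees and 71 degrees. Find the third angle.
Sum of angles in a triangle = 180 degrees
Third angle = 180 - 42 - 71
Third angle = 67 degrees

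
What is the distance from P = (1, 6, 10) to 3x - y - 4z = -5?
d = |3(1) + (-1)(6) + (-4)(10) - (-5)| / √(3² + (-1)² + (-4)²) = 38/√26 = 7.452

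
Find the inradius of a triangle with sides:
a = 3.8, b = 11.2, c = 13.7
s = (a+b+c)/2 = (3.8+11.2+13.7)/2 = 14.35
Area = √(s(s-a)(s-b)(s-c)) = √(14.35·10.55·3.15·0.65) = 17.6061
r = Area/s = 17.6061/14.35 = 1.227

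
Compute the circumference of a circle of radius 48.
Circumference = 2 * pi * r
Circumference = 2 * pi * 48
Circumference = 301.59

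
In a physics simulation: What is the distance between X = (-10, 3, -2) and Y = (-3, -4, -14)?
d = √[(7)² + (-7)² + (-12)²] = √242 = 15.56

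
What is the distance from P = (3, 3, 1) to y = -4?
d = |0(3) + 1(3) + 0(1) - (-4)| / √(0² + 1² + 0²) = 7/√1 = 7.0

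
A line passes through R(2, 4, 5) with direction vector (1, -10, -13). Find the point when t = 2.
P(2) = (2 + 1(2), 4 + (-10)(2), 5 + (-13)(2)) = (4, -16, -21)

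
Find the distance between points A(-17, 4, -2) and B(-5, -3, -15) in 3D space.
d = √[(12)² + (-7)² + (-13)²] = √362 = 19.03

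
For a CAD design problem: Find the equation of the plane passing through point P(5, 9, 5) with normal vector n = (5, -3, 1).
d = n·P = (5)(5) + (-3)(9) + (1)(5) = 3
Plane: 5x - 3y + z = 3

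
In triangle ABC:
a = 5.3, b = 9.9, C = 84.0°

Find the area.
Using A = ½ab·sin(C):
A = ½·5.3·9.9·sin(84.0°) = ½·52.47·0.994522 = 26.09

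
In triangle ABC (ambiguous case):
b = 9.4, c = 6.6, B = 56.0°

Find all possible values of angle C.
sin(C)/c = sin(B)/b  →  sin(C) = c·sin(B)/b = 6.6·sin(56.0°)/9.4 = 0.582090
C₁ = arcsin(0.582090) = 35.6°,  C₂ = 180° - C₁ = 144.4°
Check C₂: A = 180° - 56.0° - 144.4° = -20.4° ≤ 0, rejected
C = 35.6° (one solution)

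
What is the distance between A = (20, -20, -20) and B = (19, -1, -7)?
d = √[(-1)² + (19)² + (13)²] = √531 = 23.04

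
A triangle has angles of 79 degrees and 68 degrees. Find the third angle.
Sum of angles in a triangle = 180 degrees
Third angle = 180 - 79 - 68
Third angle = 33 degrees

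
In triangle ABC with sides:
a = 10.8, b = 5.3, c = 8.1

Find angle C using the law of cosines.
cos(C) = (a² + b² - c²)/(2ab)
cos(C) = (10.8² + 5.3² - 8.1²)/(2·10.8·5.3) = 79.12/114.48 = 0.691125
C = arccos(0.691125) = 46.28°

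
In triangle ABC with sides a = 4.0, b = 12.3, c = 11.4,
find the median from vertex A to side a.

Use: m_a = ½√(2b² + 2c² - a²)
m_a = ½√(2·12.3² + 2·11.4² - 4.0²)
m_a = ½√(302.58 + 259.92 - 16) = ½√546.5 = 11.69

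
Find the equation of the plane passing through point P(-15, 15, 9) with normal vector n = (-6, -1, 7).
d = n·P = (-6)(-15) + (-1)(15) + (7)(9) = 138
Plane: -6x - y + 7z = 138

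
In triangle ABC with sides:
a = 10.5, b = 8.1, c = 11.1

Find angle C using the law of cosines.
cos(C) = (a² + b² - c²)/(2ab)
cos(C) = (10.5² + 8.1² - 11.1²)/(2·10.5·8.1) = 52.65/170.1 = 0.309524
C = arccos(0.309524) = 71.97°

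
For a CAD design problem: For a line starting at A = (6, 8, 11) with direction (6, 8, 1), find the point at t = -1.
P(-1) = (6 + 6(-1), 8 + 8(-1), 11 + 1(-1)) = (0, 0, 10)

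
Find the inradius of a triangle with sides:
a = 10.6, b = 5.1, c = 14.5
s = (a+b+c)/2 = (10.6+5.1+14.5)/2 = 15.1
Area = √(s(s-a)(s-b)(s-c)) = √(15.1·4.5·10·0.6) = 20.1916
r = Area/s = 20.1916/15.1 = 1.337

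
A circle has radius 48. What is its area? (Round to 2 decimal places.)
Area = pi * r²
Area = pi * 48²
Area = pi * 2304
Area = 7238.23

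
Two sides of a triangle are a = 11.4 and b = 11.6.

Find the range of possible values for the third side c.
By the triangle inequality: |a - b| < c < a + b
|11.4 - 11.6| < c < 11.4 + 11.6
0.2 < c < 23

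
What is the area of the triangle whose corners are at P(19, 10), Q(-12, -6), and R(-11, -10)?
Using the coordinate formula: Area = (1/2)|x₁(y₂-y₃) + x₂(y₃-y₁) + x₃(y₁-y₂)|
Area = (1/2)|19((-6)-(-10)) + (-12)((-10)-10) + (-11)(10-(-6))|
Area = (1/2)|19*4 + (-12)*(-20) + (-11)*16|
Area = (1/2)|76 + 240 + (-176)|
Area = (1/2)*140 = 70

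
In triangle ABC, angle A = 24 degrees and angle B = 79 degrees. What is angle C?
Sum of angles in a triangle = 180 degrees
Third angle = 180 - 24 - 79
Third angle = 77 degrees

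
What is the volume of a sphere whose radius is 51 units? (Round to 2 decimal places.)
Volume = (4/3) * pi * r³
Volume = (4/3) * pi * 51³
Volume = (4/3) * pi * 132651
Volume = 555647.21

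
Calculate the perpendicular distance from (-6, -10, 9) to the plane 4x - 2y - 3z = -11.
d = |4(-6) + (-2)(-10) + (-3)(9) - (-11)| / √(4² + (-2)² + (-3)²) = 20/√29 = 3.714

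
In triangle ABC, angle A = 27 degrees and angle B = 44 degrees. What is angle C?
Sum of angles in a triangle = 180 degrees
Third angle = 180 - 27 - 44
Third angle = 109 degrees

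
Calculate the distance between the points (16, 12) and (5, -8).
Using the distance formula: d = sqrt((x₂-x₁)² + (y₂-y₁)²)
dx = 5 - 16 = -11
dy = (-8) - 12 = -20
d = sqrt((-11)² + (-20)²) = sqrt(121 + 400) = sqrt(521) = 22.83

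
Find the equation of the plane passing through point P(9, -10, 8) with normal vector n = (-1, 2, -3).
d = n·P = (-1)(9) + (2)(-10) + (-3)(8) = -53
Plane: -x + 2y - 3z = -53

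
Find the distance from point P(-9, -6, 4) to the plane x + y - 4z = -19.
d = |1(-9) + 1(-6) + (-4)(4) - (-19)| / √(1² + 1² + (-4)²) = 12/√18 = 2.828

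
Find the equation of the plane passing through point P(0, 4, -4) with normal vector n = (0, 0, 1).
d = n·P = (0)(0) + (0)(4) + (1)(-4) = -4
Plane: z = -4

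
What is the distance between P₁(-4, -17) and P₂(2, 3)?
Using the distance formula: d = sqrt((x₂-x₁)² + (y₂-y₁)²)
dx = 2 - (-4) = 6
dy = 3 - (-17) = 20
d = sqrt(6² + 20²) = sqrt(36 + 400) = sqrt(436) = 20.88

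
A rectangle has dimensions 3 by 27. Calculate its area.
Area = length * width
Area = 3 * 27
Area = 81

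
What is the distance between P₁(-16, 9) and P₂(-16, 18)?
Using the distance formula: d = sqrt((x₂-x₁)² + (y₂-y₁)²)
dx = (-16) - (-16) = 0
dy = 18 - 9 = 9
d = sqrt(0² + 9²) = sqrt(0 + 81) = sqrt(81) = 9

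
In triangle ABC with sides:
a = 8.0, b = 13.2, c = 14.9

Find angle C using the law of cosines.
cos(C) = (a² + b² - c²)/(2ab)
cos(C) = (8.0² + 13.2² - 14.9²)/(2·8.0·13.2) = 16.23/211.2 = 0.076847
C = arccos(0.076847) = 85.59°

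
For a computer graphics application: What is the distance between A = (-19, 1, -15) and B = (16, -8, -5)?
d = √[(35)² + (-9)² + (10)²] = √1406 = 37.5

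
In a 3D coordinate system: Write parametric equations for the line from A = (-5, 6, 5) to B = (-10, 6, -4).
Direction vector d = B - A = (-5, 0, -9)
x = -5 - 5t, y = 6, z = 5 - 9t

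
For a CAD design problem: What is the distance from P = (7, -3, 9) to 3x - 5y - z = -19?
d = |3(7) + (-5)(-3) + (-1)(9) - (-19)| / √(3² + (-5)² + (-1)²) = 46/√35 = 7.775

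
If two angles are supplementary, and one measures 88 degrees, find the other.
Supplementary angles sum to 180 degrees.
Other angle = 180 - 88
Other angle = 92 degrees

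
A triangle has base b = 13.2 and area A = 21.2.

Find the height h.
A = ½bh  →  h = 2A/b
h = 2·21.2/13.2 = 3.212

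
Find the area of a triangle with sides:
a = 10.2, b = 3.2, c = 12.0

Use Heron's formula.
s = (a+b+c)/2 = (10.2+3.2+12.0)/2 = 12.7
A = √(s(s-a)(s-b)(s-c)) = √(12.7·2.5·9.5·0.7)
A = √211.137 = 14.53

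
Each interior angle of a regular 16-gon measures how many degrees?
Interior angle of a regular n-gon = (n-2)*180/n
Interior angle = (16-2)*180/16
Interior angle = 14*180/16
Interior angle = 2520/16
Interior angle = 157.50 degrees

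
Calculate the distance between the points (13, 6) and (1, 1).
Using the distance formula: d = sqrt((x₂-x₁)² + (y₂-y₁)²)
dx = 1 - 13 = -12
dy = 1 - 6 = -5
d = sqrt((-12)² + (-5)²) = sqrt(144 + 25) = sqrt(169) = 13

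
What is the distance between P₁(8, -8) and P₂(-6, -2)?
Using the distance formula: d = sqrt((x₂-x₁)² + (y₂-y₁)²)
dx = (-6) - 8 = -14
dy = (-2) - (-8) = 6
d = sqrt((-14)² + 6²) = sqrt(196 + 36) = sqrt(232) = 15.23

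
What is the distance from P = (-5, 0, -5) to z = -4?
d = |0(-5) + 0(0) + 1(-5) - (-4)| / √(0² + 0² + 1²) = 1/√1 = 1.0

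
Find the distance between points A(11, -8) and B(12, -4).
Using the distance formula: d = sqrt((x₂-x₁)² + (y₂-y₁)²)
dx = 12 - 11 = 1
dy = (-4) - (-8) = 4
d = sqrt(1² + 4²) = sqrt(1 + 16) = sqrt(17) = 4.12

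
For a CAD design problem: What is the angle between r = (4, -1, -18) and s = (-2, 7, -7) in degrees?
r·s = 111, |r|² = 341, |s|² = 102
cos θ = 111/√34782 ≈ 0.5952
θ ≈ 53.47°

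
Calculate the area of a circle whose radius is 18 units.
Area = pi * r²
Area = pi * 18²
Area = pi * 324
Area = 1017.88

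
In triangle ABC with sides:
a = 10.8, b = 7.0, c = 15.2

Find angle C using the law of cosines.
cos(C) = (a² + b² - c²)/(2ab)
cos(C) = (10.8² + 7.0² - 15.2²)/(2·10.8·7.0) = -65.4/151.2 = -0.432540
C = arccos(-0.432540) = 115.6°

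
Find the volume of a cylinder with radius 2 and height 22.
Volume = pi * r² * h
Volume = pi * 2² * 22
Volume = pi * 4 * 22
Volume = pi * 88
Volume = 276.46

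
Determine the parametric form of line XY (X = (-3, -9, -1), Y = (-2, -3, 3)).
Direction vector d = Y - X = (1, 6, 4)
x = -3 + t, y = -9 + 6t, z = -1 + 4t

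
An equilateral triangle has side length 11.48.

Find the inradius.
For an equilateral triangle, r = s/(2√3) where s is the side.
r = 11.48/(2√3) = 11.48/3.464102 = 3.314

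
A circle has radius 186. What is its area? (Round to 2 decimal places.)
Area = pi * r²
Area = pi * 186²
Area = pi * 34596
Area = 108686.54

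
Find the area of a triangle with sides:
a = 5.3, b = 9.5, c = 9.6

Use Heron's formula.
s = (a+b+c)/2 = (5.3+9.5+9.6)/2 = 12.2
A = √(s(s-a)(s-b)(s-c)) = √(12.2·6.9·2.7·2.6)
A = √590.944 = 24.31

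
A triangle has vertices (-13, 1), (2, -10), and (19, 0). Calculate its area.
Using the coordinate formula: Area = (1/2)|x₁(y₂-y₃) + x₂(y₃-y₁) + x₃(y₁-y₂)|
Area = (1/2)|(-13)((-10)-0) + 2(0-1) + 19(1-(-10))|
Area = (1/2)|(-13)*(-10) + 2*(-1) + 19*11|
Area = (1/2)|130 + (-2) + 209|
Area = (1/2)*337 = 168.50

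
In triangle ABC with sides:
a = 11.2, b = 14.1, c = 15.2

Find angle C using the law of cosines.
cos(C) = (a² + b² - c²)/(2ab)
cos(C) = (11.2² + 14.1² - 15.2²)/(2·11.2·14.1) = 93.21/315.84 = 0.295118
C = arccos(0.295118) = 72.84°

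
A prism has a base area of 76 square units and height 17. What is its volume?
Volume = base area * height
Volume = 76 * 17
Volume = 1292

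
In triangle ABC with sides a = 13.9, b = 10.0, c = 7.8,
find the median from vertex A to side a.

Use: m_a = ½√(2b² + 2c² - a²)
m_a = ½√(2·10.0² + 2·7.8² - 13.9²)
m_a = ½√(200 + 121.68 - 193.21) = ½√128.47 = 5.667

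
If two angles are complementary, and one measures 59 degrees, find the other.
Complementary angles sum to 90 degrees.
Other angle = 90 - 59
Other angle = 31 degrees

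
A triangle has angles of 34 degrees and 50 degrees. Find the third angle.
Sum of angles in a triangle = 180 degrees
Third angle = 180 - 34 - 50
Third angle = 96 degrees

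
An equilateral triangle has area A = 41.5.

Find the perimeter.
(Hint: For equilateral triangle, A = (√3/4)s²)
A = (√3/4)s²  →  s² = 4A/√3 = 4·41.5/√3 = 95.8401
s = 9.7898
Perimeter = 3s = 29.37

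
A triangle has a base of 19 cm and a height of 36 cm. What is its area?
Area = (1/2) * base * height
Area = (1/2) * 19 * 36
Area = 342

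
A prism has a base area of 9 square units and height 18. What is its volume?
Volume = base area * height
Volume = 9 * 18
Volume = 162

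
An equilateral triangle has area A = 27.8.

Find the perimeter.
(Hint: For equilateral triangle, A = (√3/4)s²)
A = (√3/4)s²  →  s² = 4A/√3 = 4·27.8/√3 = 64.2013
s = 8.01257
Perimeter = 3s = 24.04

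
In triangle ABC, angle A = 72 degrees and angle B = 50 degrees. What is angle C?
Sum of angles in a triangle = 180 degrees
Third angle = 180 - 72 - 50
Third angle = 58 degrees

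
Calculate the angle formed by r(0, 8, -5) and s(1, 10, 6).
r·s = 50, |r|² = 89, |s|² = 137
cos θ = 50/√12193 ≈ 0.4528
θ ≈ 63.08°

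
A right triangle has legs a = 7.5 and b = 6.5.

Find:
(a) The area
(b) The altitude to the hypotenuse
(a) Area = ½ab = ½·7.5·6.5 = 24.375
(b) Hypotenuse c = √(7.5² + 6.5²) = √98.5 = 9.92472
    Area = ½·c·h_c  →  h_c = 2·Area/c = 2·24.375/9.92472 = 4.912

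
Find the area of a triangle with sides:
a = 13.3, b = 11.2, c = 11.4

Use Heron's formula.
s = (a+b+c)/2 = (13.3+11.2+11.4)/2 = 17.95
A = √(s(s-a)(s-b)(s-c)) = √(17.95·4.65·6.75·6.55)
A = √3690.31 = 60.75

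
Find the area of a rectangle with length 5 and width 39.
Area = length * width
Area = 5 * 39
Area = 195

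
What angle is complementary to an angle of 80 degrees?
Complementary angles sum to 90 degrees.
Other angle = 90 - 80
Other angle = 10 degrees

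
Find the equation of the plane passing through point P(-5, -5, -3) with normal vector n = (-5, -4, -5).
d = n·P = (-5)(-5) + (-4)(-5) + (-5)(-3) = 60
Plane: -5x - 4y - 5z = 60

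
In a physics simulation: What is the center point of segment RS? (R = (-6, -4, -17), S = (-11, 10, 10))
Midpoint = ((-6-11)/2, (-4+10)/2, (-17+10)/2) = (-8.5, 3, -3.5)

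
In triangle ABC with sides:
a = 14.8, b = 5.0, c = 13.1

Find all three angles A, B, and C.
By the law of cosines:
cos(A) = (b² + c² - a²)/(2bc) = -0.171221  →  A = 99.86°
cos(B) = (a² + c² - b²)/(2ac) = 0.942980  →  B = 19.44°
cos(C) = (a² + b² - c²)/(2ab) = 0.489392  →  C = 60.7°
Check: A + B + C = 180.0° ✓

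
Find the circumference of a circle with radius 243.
Circumference = 2 * pi * r
Circumference = 2 * pi * 243
Circumference = 1526.81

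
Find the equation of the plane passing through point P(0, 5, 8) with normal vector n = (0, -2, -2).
d = n·P = (0)(0) + (-2)(5) + (-2)(8) = -26
Plane: -2y - 2z = -26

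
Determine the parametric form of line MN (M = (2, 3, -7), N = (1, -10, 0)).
Direction vector d = N - M = (-1, -13, 7)
x = 2 - t, y = 3 - 13t, z = -7 + 7t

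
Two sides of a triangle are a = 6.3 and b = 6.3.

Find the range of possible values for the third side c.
By the triangle inequality: |a - b| < c < a + b
|6.3 - 6.3| < c < 6.3 + 6.3
0 < c < 12.6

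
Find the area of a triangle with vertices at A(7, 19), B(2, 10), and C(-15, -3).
Using the coordinate formula: Area = (1/2)|x₁(y₂-y₃) + x₂(y₃-y₁) + x₃(y₁-y₂)|
Area = (1/2)|7(10-(-3)) + 2((-3)-19) + (-15)(19-10)|
Area = (1/2)|7*13 + 2*(-22) + (-15)*9|
Area = (1/2)|91 + (-44) + (-135)|
Area = (1/2)*88 = 44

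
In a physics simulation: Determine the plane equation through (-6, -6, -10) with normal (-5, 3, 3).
d = n·P = (-5)(-6) + (3)(-6) + (3)(-10) = -18
Plane: -5x + 3y + 3z = -18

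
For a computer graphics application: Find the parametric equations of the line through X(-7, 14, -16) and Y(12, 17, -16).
Direction vector d = Y - X = (19, 3, 0)
x = -7 + 19t, y = 14 + 3t, z = -16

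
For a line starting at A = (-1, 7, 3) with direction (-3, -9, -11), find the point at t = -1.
P(-1) = (-1 + (-3)(-1), 7 + (-9)(-1), 3 + (-11)(-1)) = (2, 16, 14)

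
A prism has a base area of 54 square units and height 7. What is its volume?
Volume = base area * height
Volume = 54 * 7
Volume = 378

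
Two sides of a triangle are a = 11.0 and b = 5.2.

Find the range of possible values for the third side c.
By the triangle inequality: |a - b| < c < a + b
|11.0 - 5.2| < c < 11.0 + 5.2
5.8 < c < 16.2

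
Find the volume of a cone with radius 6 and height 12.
Volume = (1/3) * pi * r² * h
Volume = (1/3) * pi * 6² * 12
Volume = (1/3) * pi * 36 * 12
Volume = (1/3) * pi * 432
Volume = 452.39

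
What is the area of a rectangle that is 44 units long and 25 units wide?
Area = length * width
Area = 44 * 25
Area = 1100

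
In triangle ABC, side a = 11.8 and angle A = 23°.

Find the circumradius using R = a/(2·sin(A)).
R = a/(2·sin(A)) = 11.8/(2·sin(23°))
R = 11.8/(2·0.390731) = 11.8/0.781462 = 15.1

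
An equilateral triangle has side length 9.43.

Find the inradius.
For an equilateral triangle, r = s/(2√3) where s is the side.
r = 9.43/(2√3) = 9.43/3.464102 = 2.722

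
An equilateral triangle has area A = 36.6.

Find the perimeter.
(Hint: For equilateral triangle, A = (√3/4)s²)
A = (√3/4)s²  →  s² = 4A/√3 = 4·36.6/√3 = 84.5241
s = 9.1937
Perimeter = 3s = 27.58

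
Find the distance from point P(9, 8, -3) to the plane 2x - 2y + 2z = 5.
d = |2(9) + (-2)(8) + 2(-3) - (5)| / √(2² + (-2)² + 2²) = 9/√12 = 2.598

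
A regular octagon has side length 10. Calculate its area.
For a regular 8-gon with side length s = 10:
Apothem a = s / (2*tan(pi/8)) = 10 / (2*tan(pi/8)) ≈ 12.0711
Perimeter P = 8 * 10 = 80
Area = (1/2) * P * a = (1/2) * 80 * 12.0711 = 482.84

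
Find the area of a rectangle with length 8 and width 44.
Area = length * width
Area = 8 * 44
Area = 352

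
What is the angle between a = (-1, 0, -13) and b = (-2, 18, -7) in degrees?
a·b = 93, |a|² = 170, |b|² = 377
cos θ = 93/√64090 ≈ 0.3674
θ ≈ 68.45°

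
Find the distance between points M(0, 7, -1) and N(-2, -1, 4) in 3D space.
d = √[(-2)² + (-8)² + (5)²] = √93 = 9.644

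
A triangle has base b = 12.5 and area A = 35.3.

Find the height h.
A = ½bh  →  h = 2A/b
h = 2·35.3/12.5 = 5.648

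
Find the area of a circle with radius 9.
Area = pi * r²
Area = pi * 9²
Area = pi * 81
Area = 254.47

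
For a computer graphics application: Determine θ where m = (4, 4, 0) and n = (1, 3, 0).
m·n = 16, |m|² = 32, |n|² = 10
cos θ = 16/√320 ≈ 0.8944
θ ≈ 26.57°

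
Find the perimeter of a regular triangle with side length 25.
Perimeter = number of sides * side length
Perimeter = 3 * 25
Perimeter = 75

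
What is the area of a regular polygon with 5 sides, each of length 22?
For a regular 5-gon with side length s = 22:
Apothem a = s / (2*tan(pi/5)) = 22 / (2*tan(pi/5)) ≈ 15.1402
Perimeter P = 5 * 22 = 110
Area = (1/2) * P * a = (1/2) * 110 * 15.1402 = 832.71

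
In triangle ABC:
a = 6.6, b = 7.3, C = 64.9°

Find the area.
Using A = ½ab·sin(C):
A = ½·6.6·7.3·sin(64.9°) = ½·48.18·0.905569 = 21.82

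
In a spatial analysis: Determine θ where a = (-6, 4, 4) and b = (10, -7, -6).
a·b = -112, |a|² = 68, |b|² = 185
cos θ = -112/√12580 ≈ -0.9986
θ ≈ 176.9°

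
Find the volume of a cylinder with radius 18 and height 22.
Volume = pi * r² * h
Volume = pi * 18² * 22
Volume = pi * 324 * 22
Volume = pi * 7128
Volume = 22393.27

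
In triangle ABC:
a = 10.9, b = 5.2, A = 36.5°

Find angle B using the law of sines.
sin(B)/b = sin(A)/a
sin(B) = b·sin(A)/a = 5.2·sin(36.5°)/10.9 = 0.283769
B = arcsin(0.283769) = 16.49°  (b ≤ a, so B ≤ A and the acute solution is unique)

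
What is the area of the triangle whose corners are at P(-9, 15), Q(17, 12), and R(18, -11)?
Using the coordinate formula: Area = (1/2)|x₁(y₂-y₃) + x₂(y₃-y₁) + x₃(y₁-y₂)|
Area = (1/2)|(-9)(12-(-11)) + 17((-11)-15) + 18(15-12)|
Area = (1/2)|(-9)*23 + 17*(-26) + 18*3|
Area = (1/2)|(-207) + (-442) + 54|
Area = (1/2)*595 = 297.50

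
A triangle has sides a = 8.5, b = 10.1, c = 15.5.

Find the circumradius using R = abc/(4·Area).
s = (a+b+c)/2 = 17.05
Area = √(s(s-a)(s-b)(s-c)) = √(17.05·8.55·6.95·1.55) = 39.6281
R = abc/(4·Area) = (8.5·10.1·15.5)/(4·39.6281) = 1330.675/158.5124 = 8.395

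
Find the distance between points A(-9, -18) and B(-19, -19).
Using the distance formula: d = sqrt((x₂-x₁)² + (y₂-y₁)²)
dx = (-19) - (-9) = -10
dy = (-19) - (-18) = -1
d = sqrt((-10)² + (-1)²) = sqrt(100 + 1) = sqrt(101) = 10.05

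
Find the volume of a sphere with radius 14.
Volume = (4/3) * pi * r³
Volume = (4/3) * pi * 14³
Volume = (4/3) * pi * 2744
Volume = 11494.04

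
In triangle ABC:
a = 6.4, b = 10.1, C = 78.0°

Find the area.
Using A = ½ab·sin(C):
A = ½·6.4·10.1·sin(78.0°) = ½·64.64·0.978148 = 31.61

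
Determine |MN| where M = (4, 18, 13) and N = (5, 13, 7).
d = √[(1)² + (-5)² + (-6)²] = √62 = 7.874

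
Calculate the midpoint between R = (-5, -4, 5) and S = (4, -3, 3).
Midpoint = ((-5+4)/2, (-4-3)/2, (5+3)/2) = (-0.5, -3.5, 4)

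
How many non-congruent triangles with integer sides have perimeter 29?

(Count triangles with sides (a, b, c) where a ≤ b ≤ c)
With a ≤ b ≤ c and a + b + c = 29, the triangle inequality a + b > c gives c < 29/2, so c ≤ 14.
Iterate a from 1 to ⌊p/3⌋ = 9; for each a, b ranges from a to ⌊(p−a)/2⌋ with c = p − a − b, keeping only c ≥ b.
Triples: (1, 14, 14), (2, 13, 14), (3, 12, 14), …
Count = 21 triangles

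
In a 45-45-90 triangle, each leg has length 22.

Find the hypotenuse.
Hypotenuse = 22√2 = 31.11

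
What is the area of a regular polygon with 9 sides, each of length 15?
For a regular 9-gon with side length s = 15:
Apothem a = s / (2*tan(pi/9)) = 15 / (2*tan(pi/9)) ≈ 20.6061
Perimeter P = 9 * 15 = 135
Area = (1/2) * P * a = (1/2) * 135 * 20.6061 = 1390.91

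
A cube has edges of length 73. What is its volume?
Volume = s³
Volume = 73³
Volume = 389017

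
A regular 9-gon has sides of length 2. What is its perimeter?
Perimeter = number of sides * side length
Perimeter = 9 * 2
Perimeter = 18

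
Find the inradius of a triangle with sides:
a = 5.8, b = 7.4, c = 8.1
s = (a+b+c)/2 = (5.8+7.4+8.1)/2 = 10.65
Area = √(s(s-a)(s-b)(s-c)) = √(10.65·4.85·3.25·2.55) = 20.6899
r = Area/s = 20.6899/10.65 = 1.943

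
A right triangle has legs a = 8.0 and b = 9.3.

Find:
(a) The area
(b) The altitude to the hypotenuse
(a) Area = ½ab = ½·8.0·9.3 = 37.2
(b) Hypotenuse c = √(8.0² + 9.3²) = √150.49 = 12.2674
    Area = ½·c·h_c  →  h_c = 2·Area/c = 2·37.2/12.2674 = 6.065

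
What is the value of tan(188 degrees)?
tan(188 degrees) = 0.1405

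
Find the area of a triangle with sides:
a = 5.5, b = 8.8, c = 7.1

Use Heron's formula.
s = (a+b+c)/2 = (5.5+8.8+7.1)/2 = 10.7
A = √(s(s-a)(s-b)(s-c)) = √(10.7·5.2·1.9·3.6)
A = √380.578 = 19.51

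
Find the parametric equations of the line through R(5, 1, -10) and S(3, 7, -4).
Direction vector d = S - R = (-2, 6, 6)
x = 5 - 2t, y = 1 + 6t, z = -10 + 6t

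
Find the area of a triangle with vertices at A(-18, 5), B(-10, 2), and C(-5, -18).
Using the coordinate formula: Area = (1/2)|x₁(y₂-y₃) + x₂(y₃-y₁) + x₃(y₁-y₂)|
Area = (1/2)|(-18)(2-(-18)) + (-10)((-18)-5) + (-5)(5-2)|
Area = (1/2)|(-18)*20 + (-10)*(-23) + (-5)*3|
Area = (1/2)|(-360) + 230 + (-15)|
Area = (1/2)*145 = 72.50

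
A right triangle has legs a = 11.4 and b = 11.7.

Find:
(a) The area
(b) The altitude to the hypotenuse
(a) Area = ½ab = ½·11.4·11.7 = 66.69
(b) Hypotenuse c = √(11.4² + 11.7²) = √266.85 = 16.3355
    Area = ½·c·h_c  →  h_c = 2·Area/c = 2·66.69/16.3355 = 8.165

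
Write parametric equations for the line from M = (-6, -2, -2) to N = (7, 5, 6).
Direction vector d = N - M = (13, 7, 8)
x = -6 + 13t, y = -2 + 7t, z = -2 + 8t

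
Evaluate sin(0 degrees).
sin(0 degrees) = 0
Decimal approximation: 0.0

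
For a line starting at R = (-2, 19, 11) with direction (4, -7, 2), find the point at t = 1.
P(1) = (-2 + 4(1), 19 + (-7)(1), 11 + 2(1)) = (2, 12, 13)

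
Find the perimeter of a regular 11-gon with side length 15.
Perimeter = number of sides * side length
Perimeter = 11 * 15
Perimeter = 165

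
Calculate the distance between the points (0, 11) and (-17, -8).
Using the distance formula: d = sqrt((x₂-x₁)² + (y₂-y₁)²)
dx = (-17) - 0 = -17
dy = (-8) - 11 = -19
d = sqrt((-17)² + (-19)²) = sqrt(289 + 361) = sqrt(650) = 25.50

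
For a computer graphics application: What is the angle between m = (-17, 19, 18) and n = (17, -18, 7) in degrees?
m·n = -505, |m|² = 974, |n|² = 662
cos θ = -505/√644788 ≈ -0.6289
θ ≈ 129.0°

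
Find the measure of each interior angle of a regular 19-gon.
Interior angle of a regular n-gon = (n-2)*180/n
Interior angle = (19-2)*180/19
Interior angle = 17*180/19
Interior angle = 3060/19
Interior angle = 161.05 degrees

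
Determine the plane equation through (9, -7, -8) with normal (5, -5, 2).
d = n·P = (5)(9) + (-5)(-7) + (2)(-8) = 64
Plane: 5x - 5y + 2z = 64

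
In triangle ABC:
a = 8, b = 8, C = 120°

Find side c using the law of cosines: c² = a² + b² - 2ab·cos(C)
c² = 8² + 8² - 2·8·8·cos(120°)
c² = 64 + 64 - 128·-0.5000 = 192
c = √192 = 13.86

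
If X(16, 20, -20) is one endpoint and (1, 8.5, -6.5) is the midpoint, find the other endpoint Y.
Y = (2×1 - 16, 2×8.5 - 20, 2×(-6.5) - (-20)) = (-14, -3, 7)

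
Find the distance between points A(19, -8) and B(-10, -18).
Using the distance formula: d = sqrt((x₂-x₁)² + (y₂-y₁)²)
dx = (-10) - 19 = -29
dy = (-18) - (-8) = -10
d = sqrt((-29)² + (-10)²) = sqrt(841 + 100) = sqrt(941) = 30.68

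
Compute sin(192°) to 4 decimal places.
sin(192 degrees) = -0.2079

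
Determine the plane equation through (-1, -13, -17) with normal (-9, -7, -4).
d = n·P = (-9)(-1) + (-7)(-13) + (-4)(-17) = 168
Plane: -9x - 7y - 4z = 168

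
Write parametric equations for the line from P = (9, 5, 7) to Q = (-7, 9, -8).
Direction vector d = Q - P = (-16, 4, -15)
x = 9 - 16t, y = 5 + 4t, z = 7 - 15t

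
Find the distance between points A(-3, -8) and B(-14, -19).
Using the distance formula: d = sqrt((x₂-x₁)² + (y₂-y₁)²)
dx = (-14) - (-3) = -11
dy = (-19) - (-8) = -11
d = sqrt((-11)² + (-11)²) = sqrt(121 + 121) = sqrt(242) = 15.56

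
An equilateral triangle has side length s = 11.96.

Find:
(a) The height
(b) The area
(a) Height h = s·√3/2 = 11.96·√3/2 = 10.36
(b) Area = (√3/4)·s² = (√3/4)·11.96² = (√3/4)·143.042 = 61.94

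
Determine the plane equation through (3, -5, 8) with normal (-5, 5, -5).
d = n·P = (-5)(3) + (5)(-5) + (-5)(8) = -80
Plane: -5x + 5y - 5z = -80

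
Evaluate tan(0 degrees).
tan(0 degrees) = 0
Decimal approximation: 0.0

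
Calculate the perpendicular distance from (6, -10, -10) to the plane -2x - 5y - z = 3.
d = |(-2)(6) + (-5)(-10) + (-1)(-10) - (3)| / √((-2)² + (-5)² + (-1)²) = 45/√30 = 8.216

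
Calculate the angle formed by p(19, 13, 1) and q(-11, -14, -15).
p·q = -406, |p|² = 531, |q|² = 542
cos θ = -406/√287802 ≈ -0.7568
θ ≈ 139.2°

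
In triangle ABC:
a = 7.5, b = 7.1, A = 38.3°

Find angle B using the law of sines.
sin(B)/b = sin(A)/a
sin(B) = b·sin(A)/a = 7.1·sin(38.3°)/7.5 = 0.586724
B = arcsin(0.586724) = 35.92°  (b ≤ a, so B ≤ A and the acute solution is unique)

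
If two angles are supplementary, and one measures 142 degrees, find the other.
Supplementary angles sum to 180 degrees.
Other angle = 180 - 142
Other angle = 38 degrees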